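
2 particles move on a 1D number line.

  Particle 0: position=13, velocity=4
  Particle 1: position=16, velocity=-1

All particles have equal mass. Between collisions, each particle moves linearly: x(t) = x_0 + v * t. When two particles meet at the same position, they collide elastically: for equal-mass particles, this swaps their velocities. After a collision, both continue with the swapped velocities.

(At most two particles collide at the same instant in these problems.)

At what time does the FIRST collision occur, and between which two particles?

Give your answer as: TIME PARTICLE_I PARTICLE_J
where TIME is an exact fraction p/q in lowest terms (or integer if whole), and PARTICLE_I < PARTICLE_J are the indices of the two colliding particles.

Pair (0,1): pos 13,16 vel 4,-1 -> gap=3, closing at 5/unit, collide at t=3/5
Earliest collision: t=3/5 between 0 and 1

Answer: 3/5 0 1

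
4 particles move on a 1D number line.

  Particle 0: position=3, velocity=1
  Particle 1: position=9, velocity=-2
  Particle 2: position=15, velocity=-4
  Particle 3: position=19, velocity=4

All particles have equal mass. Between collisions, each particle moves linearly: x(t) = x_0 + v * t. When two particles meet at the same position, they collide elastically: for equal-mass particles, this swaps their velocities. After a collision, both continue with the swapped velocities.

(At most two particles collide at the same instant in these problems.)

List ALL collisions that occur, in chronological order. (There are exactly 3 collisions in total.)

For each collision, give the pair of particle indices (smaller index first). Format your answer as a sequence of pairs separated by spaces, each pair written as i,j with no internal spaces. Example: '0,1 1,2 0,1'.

Answer: 0,1 1,2 0,1

Derivation:
Collision at t=2: particles 0 and 1 swap velocities; positions: p0=5 p1=5 p2=7 p3=27; velocities now: v0=-2 v1=1 v2=-4 v3=4
Collision at t=12/5: particles 1 and 2 swap velocities; positions: p0=21/5 p1=27/5 p2=27/5 p3=143/5; velocities now: v0=-2 v1=-4 v2=1 v3=4
Collision at t=3: particles 0 and 1 swap velocities; positions: p0=3 p1=3 p2=6 p3=31; velocities now: v0=-4 v1=-2 v2=1 v3=4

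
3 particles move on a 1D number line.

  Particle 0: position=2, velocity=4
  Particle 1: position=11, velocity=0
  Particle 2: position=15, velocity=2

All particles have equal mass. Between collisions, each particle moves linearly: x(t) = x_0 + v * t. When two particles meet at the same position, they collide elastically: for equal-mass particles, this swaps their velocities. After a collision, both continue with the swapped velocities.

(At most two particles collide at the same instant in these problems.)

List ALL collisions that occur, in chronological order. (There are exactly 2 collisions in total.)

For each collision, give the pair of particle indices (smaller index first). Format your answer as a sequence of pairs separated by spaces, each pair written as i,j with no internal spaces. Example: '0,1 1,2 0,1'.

Collision at t=9/4: particles 0 and 1 swap velocities; positions: p0=11 p1=11 p2=39/2; velocities now: v0=0 v1=4 v2=2
Collision at t=13/2: particles 1 and 2 swap velocities; positions: p0=11 p1=28 p2=28; velocities now: v0=0 v1=2 v2=4

Answer: 0,1 1,2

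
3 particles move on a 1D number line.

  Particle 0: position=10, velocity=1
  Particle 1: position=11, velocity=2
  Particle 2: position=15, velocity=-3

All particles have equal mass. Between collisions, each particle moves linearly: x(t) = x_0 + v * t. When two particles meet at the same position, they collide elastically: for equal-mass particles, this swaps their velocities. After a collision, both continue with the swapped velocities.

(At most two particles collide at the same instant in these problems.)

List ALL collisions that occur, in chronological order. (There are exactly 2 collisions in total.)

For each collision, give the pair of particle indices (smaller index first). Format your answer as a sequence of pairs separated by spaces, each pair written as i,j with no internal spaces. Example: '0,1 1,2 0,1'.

Answer: 1,2 0,1

Derivation:
Collision at t=4/5: particles 1 and 2 swap velocities; positions: p0=54/5 p1=63/5 p2=63/5; velocities now: v0=1 v1=-3 v2=2
Collision at t=5/4: particles 0 and 1 swap velocities; positions: p0=45/4 p1=45/4 p2=27/2; velocities now: v0=-3 v1=1 v2=2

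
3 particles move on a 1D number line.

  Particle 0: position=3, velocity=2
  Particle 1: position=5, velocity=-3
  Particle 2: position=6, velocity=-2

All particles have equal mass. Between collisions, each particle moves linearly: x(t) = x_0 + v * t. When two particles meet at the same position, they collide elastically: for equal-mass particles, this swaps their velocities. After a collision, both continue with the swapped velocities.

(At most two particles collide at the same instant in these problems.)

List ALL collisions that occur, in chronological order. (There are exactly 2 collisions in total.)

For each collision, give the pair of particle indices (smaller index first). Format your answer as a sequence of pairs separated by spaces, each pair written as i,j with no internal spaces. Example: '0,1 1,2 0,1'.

Answer: 0,1 1,2

Derivation:
Collision at t=2/5: particles 0 and 1 swap velocities; positions: p0=19/5 p1=19/5 p2=26/5; velocities now: v0=-3 v1=2 v2=-2
Collision at t=3/4: particles 1 and 2 swap velocities; positions: p0=11/4 p1=9/2 p2=9/2; velocities now: v0=-3 v1=-2 v2=2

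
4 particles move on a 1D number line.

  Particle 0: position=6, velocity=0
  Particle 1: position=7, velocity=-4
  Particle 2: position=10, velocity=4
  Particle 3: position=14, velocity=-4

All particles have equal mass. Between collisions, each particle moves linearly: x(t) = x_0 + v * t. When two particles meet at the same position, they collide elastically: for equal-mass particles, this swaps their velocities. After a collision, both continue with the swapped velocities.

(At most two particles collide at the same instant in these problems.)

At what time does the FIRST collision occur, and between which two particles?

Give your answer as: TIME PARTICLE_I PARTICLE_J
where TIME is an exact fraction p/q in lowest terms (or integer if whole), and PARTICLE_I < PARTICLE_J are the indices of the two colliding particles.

Answer: 1/4 0 1

Derivation:
Pair (0,1): pos 6,7 vel 0,-4 -> gap=1, closing at 4/unit, collide at t=1/4
Pair (1,2): pos 7,10 vel -4,4 -> not approaching (rel speed -8 <= 0)
Pair (2,3): pos 10,14 vel 4,-4 -> gap=4, closing at 8/unit, collide at t=1/2
Earliest collision: t=1/4 between 0 and 1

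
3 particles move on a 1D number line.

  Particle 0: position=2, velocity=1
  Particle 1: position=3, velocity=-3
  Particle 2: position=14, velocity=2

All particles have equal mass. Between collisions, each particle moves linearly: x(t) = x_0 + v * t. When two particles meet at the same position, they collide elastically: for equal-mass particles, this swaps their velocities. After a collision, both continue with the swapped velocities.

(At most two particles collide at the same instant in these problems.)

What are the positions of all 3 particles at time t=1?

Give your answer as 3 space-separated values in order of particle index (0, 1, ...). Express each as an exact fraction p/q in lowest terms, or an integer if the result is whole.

Answer: 0 3 16

Derivation:
Collision at t=1/4: particles 0 and 1 swap velocities; positions: p0=9/4 p1=9/4 p2=29/2; velocities now: v0=-3 v1=1 v2=2
Advance to t=1 (no further collisions before then); velocities: v0=-3 v1=1 v2=2; positions = 0 3 16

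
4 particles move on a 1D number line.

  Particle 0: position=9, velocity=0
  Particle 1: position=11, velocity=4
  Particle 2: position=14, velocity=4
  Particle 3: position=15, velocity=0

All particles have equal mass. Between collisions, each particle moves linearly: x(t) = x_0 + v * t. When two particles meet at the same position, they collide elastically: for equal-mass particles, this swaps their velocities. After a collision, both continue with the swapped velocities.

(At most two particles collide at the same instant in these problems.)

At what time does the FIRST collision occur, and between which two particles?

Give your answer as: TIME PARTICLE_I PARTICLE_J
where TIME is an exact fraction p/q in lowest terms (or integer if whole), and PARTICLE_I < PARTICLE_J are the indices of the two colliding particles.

Pair (0,1): pos 9,11 vel 0,4 -> not approaching (rel speed -4 <= 0)
Pair (1,2): pos 11,14 vel 4,4 -> not approaching (rel speed 0 <= 0)
Pair (2,3): pos 14,15 vel 4,0 -> gap=1, closing at 4/unit, collide at t=1/4
Earliest collision: t=1/4 between 2 and 3

Answer: 1/4 2 3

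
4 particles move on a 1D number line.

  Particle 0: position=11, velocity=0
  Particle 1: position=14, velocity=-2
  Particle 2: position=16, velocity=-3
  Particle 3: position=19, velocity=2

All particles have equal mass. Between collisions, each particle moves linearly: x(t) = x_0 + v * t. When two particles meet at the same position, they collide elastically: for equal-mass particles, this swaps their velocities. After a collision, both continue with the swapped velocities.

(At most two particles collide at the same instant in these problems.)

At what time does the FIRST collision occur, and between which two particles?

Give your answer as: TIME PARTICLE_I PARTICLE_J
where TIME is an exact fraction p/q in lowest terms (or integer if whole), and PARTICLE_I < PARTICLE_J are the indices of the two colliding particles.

Answer: 3/2 0 1

Derivation:
Pair (0,1): pos 11,14 vel 0,-2 -> gap=3, closing at 2/unit, collide at t=3/2
Pair (1,2): pos 14,16 vel -2,-3 -> gap=2, closing at 1/unit, collide at t=2
Pair (2,3): pos 16,19 vel -3,2 -> not approaching (rel speed -5 <= 0)
Earliest collision: t=3/2 between 0 and 1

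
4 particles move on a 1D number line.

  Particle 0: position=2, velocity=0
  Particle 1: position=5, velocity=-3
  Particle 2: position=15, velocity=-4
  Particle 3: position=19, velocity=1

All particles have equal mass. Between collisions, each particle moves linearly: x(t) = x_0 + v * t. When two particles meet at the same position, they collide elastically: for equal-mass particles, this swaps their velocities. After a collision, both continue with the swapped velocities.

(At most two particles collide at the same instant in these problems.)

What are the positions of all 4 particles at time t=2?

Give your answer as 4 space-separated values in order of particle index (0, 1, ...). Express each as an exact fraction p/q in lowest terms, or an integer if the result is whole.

Collision at t=1: particles 0 and 1 swap velocities; positions: p0=2 p1=2 p2=11 p3=20; velocities now: v0=-3 v1=0 v2=-4 v3=1
Advance to t=2 (no further collisions before then); velocities: v0=-3 v1=0 v2=-4 v3=1; positions = -1 2 7 21

Answer: -1 2 7 21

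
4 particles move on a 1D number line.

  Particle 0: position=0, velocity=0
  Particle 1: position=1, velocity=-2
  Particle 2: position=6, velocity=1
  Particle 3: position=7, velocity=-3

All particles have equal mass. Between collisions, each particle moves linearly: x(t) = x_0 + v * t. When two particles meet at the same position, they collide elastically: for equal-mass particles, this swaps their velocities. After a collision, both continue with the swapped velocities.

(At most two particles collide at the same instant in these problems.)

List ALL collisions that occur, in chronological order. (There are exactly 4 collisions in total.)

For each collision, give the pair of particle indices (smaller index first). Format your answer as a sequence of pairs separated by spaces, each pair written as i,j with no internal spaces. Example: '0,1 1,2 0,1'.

Collision at t=1/4: particles 2 and 3 swap velocities; positions: p0=0 p1=1/2 p2=25/4 p3=25/4; velocities now: v0=0 v1=-2 v2=-3 v3=1
Collision at t=1/2: particles 0 and 1 swap velocities; positions: p0=0 p1=0 p2=11/2 p3=13/2; velocities now: v0=-2 v1=0 v2=-3 v3=1
Collision at t=7/3: particles 1 and 2 swap velocities; positions: p0=-11/3 p1=0 p2=0 p3=25/3; velocities now: v0=-2 v1=-3 v2=0 v3=1
Collision at t=6: particles 0 and 1 swap velocities; positions: p0=-11 p1=-11 p2=0 p3=12; velocities now: v0=-3 v1=-2 v2=0 v3=1

Answer: 2,3 0,1 1,2 0,1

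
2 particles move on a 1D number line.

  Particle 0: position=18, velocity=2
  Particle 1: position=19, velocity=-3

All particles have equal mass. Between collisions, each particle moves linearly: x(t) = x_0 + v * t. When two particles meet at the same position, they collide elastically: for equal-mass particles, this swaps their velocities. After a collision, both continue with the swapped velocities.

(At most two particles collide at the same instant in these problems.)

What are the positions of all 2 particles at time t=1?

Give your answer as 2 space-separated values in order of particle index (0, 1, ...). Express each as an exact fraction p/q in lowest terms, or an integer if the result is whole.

Collision at t=1/5: particles 0 and 1 swap velocities; positions: p0=92/5 p1=92/5; velocities now: v0=-3 v1=2
Advance to t=1 (no further collisions before then); velocities: v0=-3 v1=2; positions = 16 20

Answer: 16 20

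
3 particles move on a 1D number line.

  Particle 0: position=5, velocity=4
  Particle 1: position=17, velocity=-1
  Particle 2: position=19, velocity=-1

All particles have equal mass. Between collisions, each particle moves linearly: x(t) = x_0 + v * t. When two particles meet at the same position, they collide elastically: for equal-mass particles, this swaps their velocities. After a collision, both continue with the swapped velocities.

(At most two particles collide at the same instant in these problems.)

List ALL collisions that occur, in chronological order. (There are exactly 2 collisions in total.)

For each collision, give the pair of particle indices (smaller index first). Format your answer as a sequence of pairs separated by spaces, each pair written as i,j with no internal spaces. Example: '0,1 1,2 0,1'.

Collision at t=12/5: particles 0 and 1 swap velocities; positions: p0=73/5 p1=73/5 p2=83/5; velocities now: v0=-1 v1=4 v2=-1
Collision at t=14/5: particles 1 and 2 swap velocities; positions: p0=71/5 p1=81/5 p2=81/5; velocities now: v0=-1 v1=-1 v2=4

Answer: 0,1 1,2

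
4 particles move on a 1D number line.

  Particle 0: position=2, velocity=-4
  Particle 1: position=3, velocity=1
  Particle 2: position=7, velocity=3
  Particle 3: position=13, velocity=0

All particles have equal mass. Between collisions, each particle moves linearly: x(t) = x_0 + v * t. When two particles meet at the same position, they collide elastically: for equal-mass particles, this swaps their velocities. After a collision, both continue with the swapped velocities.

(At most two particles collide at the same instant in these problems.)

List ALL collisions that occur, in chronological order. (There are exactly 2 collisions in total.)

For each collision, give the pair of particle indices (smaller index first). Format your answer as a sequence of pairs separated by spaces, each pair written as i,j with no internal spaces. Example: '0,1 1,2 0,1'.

Collision at t=2: particles 2 and 3 swap velocities; positions: p0=-6 p1=5 p2=13 p3=13; velocities now: v0=-4 v1=1 v2=0 v3=3
Collision at t=10: particles 1 and 2 swap velocities; positions: p0=-38 p1=13 p2=13 p3=37; velocities now: v0=-4 v1=0 v2=1 v3=3

Answer: 2,3 1,2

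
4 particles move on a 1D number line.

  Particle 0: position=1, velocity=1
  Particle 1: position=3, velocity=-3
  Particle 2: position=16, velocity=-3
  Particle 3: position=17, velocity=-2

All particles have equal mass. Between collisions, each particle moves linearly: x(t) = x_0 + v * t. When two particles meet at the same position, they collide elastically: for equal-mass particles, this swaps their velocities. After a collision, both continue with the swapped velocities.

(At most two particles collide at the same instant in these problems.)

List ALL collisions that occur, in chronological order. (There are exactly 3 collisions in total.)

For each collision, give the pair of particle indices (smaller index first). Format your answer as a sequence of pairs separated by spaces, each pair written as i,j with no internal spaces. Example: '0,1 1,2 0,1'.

Answer: 0,1 1,2 2,3

Derivation:
Collision at t=1/2: particles 0 and 1 swap velocities; positions: p0=3/2 p1=3/2 p2=29/2 p3=16; velocities now: v0=-3 v1=1 v2=-3 v3=-2
Collision at t=15/4: particles 1 and 2 swap velocities; positions: p0=-33/4 p1=19/4 p2=19/4 p3=19/2; velocities now: v0=-3 v1=-3 v2=1 v3=-2
Collision at t=16/3: particles 2 and 3 swap velocities; positions: p0=-13 p1=0 p2=19/3 p3=19/3; velocities now: v0=-3 v1=-3 v2=-2 v3=1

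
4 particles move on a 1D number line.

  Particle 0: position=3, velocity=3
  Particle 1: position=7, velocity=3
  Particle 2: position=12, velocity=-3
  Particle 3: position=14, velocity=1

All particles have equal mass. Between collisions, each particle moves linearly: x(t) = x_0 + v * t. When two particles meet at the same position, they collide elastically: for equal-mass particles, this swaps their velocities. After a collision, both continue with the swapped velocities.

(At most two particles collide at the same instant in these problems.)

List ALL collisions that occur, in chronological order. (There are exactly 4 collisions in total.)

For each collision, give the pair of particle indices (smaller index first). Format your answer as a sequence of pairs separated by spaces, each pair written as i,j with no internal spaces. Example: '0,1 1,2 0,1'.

Collision at t=5/6: particles 1 and 2 swap velocities; positions: p0=11/2 p1=19/2 p2=19/2 p3=89/6; velocities now: v0=3 v1=-3 v2=3 v3=1
Collision at t=3/2: particles 0 and 1 swap velocities; positions: p0=15/2 p1=15/2 p2=23/2 p3=31/2; velocities now: v0=-3 v1=3 v2=3 v3=1
Collision at t=7/2: particles 2 and 3 swap velocities; positions: p0=3/2 p1=27/2 p2=35/2 p3=35/2; velocities now: v0=-3 v1=3 v2=1 v3=3
Collision at t=11/2: particles 1 and 2 swap velocities; positions: p0=-9/2 p1=39/2 p2=39/2 p3=47/2; velocities now: v0=-3 v1=1 v2=3 v3=3

Answer: 1,2 0,1 2,3 1,2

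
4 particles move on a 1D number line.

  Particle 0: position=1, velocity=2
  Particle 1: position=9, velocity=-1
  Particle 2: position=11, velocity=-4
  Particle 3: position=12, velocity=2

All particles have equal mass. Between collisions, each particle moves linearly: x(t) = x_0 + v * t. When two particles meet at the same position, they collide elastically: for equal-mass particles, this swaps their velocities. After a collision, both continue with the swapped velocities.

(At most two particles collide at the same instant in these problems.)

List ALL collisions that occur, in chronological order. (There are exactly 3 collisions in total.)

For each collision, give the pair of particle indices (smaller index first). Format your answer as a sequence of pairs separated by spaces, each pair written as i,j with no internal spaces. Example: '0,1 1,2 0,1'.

Collision at t=2/3: particles 1 and 2 swap velocities; positions: p0=7/3 p1=25/3 p2=25/3 p3=40/3; velocities now: v0=2 v1=-4 v2=-1 v3=2
Collision at t=5/3: particles 0 and 1 swap velocities; positions: p0=13/3 p1=13/3 p2=22/3 p3=46/3; velocities now: v0=-4 v1=2 v2=-1 v3=2
Collision at t=8/3: particles 1 and 2 swap velocities; positions: p0=1/3 p1=19/3 p2=19/3 p3=52/3; velocities now: v0=-4 v1=-1 v2=2 v3=2

Answer: 1,2 0,1 1,2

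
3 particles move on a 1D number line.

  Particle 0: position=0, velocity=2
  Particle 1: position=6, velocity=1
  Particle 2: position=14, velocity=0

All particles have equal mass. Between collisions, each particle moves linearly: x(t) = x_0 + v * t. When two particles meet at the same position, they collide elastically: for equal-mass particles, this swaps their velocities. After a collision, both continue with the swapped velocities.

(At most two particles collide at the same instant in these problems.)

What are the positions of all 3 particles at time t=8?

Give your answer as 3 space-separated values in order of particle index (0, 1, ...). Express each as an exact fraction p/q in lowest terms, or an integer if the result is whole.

Answer: 14 14 16

Derivation:
Collision at t=6: particles 0 and 1 swap velocities; positions: p0=12 p1=12 p2=14; velocities now: v0=1 v1=2 v2=0
Collision at t=7: particles 1 and 2 swap velocities; positions: p0=13 p1=14 p2=14; velocities now: v0=1 v1=0 v2=2
Collision at t=8: particles 0 and 1 swap velocities; positions: p0=14 p1=14 p2=16; velocities now: v0=0 v1=1 v2=2
Advance to t=8 (no further collisions before then); velocities: v0=0 v1=1 v2=2; positions = 14 14 16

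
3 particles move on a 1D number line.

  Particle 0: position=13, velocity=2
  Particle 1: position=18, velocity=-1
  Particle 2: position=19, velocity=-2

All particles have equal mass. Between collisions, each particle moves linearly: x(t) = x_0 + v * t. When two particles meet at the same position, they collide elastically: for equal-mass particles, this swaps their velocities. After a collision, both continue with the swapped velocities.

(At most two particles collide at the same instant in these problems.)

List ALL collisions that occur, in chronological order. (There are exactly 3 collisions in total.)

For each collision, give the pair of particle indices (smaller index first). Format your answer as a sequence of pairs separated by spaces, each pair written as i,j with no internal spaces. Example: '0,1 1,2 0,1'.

Answer: 1,2 0,1 1,2

Derivation:
Collision at t=1: particles 1 and 2 swap velocities; positions: p0=15 p1=17 p2=17; velocities now: v0=2 v1=-2 v2=-1
Collision at t=3/2: particles 0 and 1 swap velocities; positions: p0=16 p1=16 p2=33/2; velocities now: v0=-2 v1=2 v2=-1
Collision at t=5/3: particles 1 and 2 swap velocities; positions: p0=47/3 p1=49/3 p2=49/3; velocities now: v0=-2 v1=-1 v2=2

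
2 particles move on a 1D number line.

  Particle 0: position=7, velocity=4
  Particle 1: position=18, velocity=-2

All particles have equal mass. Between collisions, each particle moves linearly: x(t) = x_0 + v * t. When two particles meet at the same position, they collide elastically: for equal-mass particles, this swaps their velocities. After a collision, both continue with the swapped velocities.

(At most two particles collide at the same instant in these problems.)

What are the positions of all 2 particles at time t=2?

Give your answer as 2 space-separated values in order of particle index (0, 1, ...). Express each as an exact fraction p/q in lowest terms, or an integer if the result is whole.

Answer: 14 15

Derivation:
Collision at t=11/6: particles 0 and 1 swap velocities; positions: p0=43/3 p1=43/3; velocities now: v0=-2 v1=4
Advance to t=2 (no further collisions before then); velocities: v0=-2 v1=4; positions = 14 15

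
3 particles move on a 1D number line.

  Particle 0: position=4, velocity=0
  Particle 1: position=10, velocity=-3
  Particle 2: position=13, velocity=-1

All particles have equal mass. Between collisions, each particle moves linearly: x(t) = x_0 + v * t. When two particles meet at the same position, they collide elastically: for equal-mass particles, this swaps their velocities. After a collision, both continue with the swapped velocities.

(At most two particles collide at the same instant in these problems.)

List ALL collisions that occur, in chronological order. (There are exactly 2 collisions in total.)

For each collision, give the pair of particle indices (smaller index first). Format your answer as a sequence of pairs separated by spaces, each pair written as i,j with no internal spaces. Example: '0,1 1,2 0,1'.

Collision at t=2: particles 0 and 1 swap velocities; positions: p0=4 p1=4 p2=11; velocities now: v0=-3 v1=0 v2=-1
Collision at t=9: particles 1 and 2 swap velocities; positions: p0=-17 p1=4 p2=4; velocities now: v0=-3 v1=-1 v2=0

Answer: 0,1 1,2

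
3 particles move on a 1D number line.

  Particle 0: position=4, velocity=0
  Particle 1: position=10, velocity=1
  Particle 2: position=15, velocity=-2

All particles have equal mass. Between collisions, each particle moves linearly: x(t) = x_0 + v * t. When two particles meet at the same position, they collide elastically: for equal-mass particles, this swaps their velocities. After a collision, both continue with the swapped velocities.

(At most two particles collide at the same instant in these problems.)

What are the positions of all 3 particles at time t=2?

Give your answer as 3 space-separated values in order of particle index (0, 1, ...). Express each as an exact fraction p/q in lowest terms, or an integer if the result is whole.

Answer: 4 11 12

Derivation:
Collision at t=5/3: particles 1 and 2 swap velocities; positions: p0=4 p1=35/3 p2=35/3; velocities now: v0=0 v1=-2 v2=1
Advance to t=2 (no further collisions before then); velocities: v0=0 v1=-2 v2=1; positions = 4 11 12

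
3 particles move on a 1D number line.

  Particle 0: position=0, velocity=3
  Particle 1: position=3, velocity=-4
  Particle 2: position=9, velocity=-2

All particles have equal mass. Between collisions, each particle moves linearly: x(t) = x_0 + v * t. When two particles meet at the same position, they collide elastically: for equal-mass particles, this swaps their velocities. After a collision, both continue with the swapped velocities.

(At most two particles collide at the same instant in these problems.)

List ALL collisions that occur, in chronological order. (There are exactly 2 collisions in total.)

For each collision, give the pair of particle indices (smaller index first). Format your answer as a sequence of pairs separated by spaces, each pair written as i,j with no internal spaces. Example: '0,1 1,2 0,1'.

Answer: 0,1 1,2

Derivation:
Collision at t=3/7: particles 0 and 1 swap velocities; positions: p0=9/7 p1=9/7 p2=57/7; velocities now: v0=-4 v1=3 v2=-2
Collision at t=9/5: particles 1 and 2 swap velocities; positions: p0=-21/5 p1=27/5 p2=27/5; velocities now: v0=-4 v1=-2 v2=3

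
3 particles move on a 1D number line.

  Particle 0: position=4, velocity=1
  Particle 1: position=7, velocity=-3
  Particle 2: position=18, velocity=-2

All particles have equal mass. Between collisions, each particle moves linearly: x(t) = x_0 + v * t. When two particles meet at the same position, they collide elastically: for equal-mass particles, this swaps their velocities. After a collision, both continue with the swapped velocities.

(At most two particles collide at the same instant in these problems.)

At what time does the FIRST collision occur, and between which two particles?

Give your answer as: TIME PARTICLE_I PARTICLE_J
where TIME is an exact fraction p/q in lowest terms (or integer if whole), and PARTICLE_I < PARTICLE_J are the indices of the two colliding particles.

Answer: 3/4 0 1

Derivation:
Pair (0,1): pos 4,7 vel 1,-3 -> gap=3, closing at 4/unit, collide at t=3/4
Pair (1,2): pos 7,18 vel -3,-2 -> not approaching (rel speed -1 <= 0)
Earliest collision: t=3/4 between 0 and 1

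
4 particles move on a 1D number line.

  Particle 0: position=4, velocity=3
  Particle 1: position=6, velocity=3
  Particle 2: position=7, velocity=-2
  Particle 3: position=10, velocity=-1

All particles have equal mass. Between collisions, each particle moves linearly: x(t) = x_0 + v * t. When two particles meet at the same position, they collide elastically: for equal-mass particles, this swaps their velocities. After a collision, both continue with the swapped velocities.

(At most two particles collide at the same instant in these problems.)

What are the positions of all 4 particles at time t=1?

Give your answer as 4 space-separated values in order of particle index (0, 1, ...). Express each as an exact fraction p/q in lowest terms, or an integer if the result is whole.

Collision at t=1/5: particles 1 and 2 swap velocities; positions: p0=23/5 p1=33/5 p2=33/5 p3=49/5; velocities now: v0=3 v1=-2 v2=3 v3=-1
Collision at t=3/5: particles 0 and 1 swap velocities; positions: p0=29/5 p1=29/5 p2=39/5 p3=47/5; velocities now: v0=-2 v1=3 v2=3 v3=-1
Collision at t=1: particles 2 and 3 swap velocities; positions: p0=5 p1=7 p2=9 p3=9; velocities now: v0=-2 v1=3 v2=-1 v3=3
Advance to t=1 (no further collisions before then); velocities: v0=-2 v1=3 v2=-1 v3=3; positions = 5 7 9 9

Answer: 5 7 9 9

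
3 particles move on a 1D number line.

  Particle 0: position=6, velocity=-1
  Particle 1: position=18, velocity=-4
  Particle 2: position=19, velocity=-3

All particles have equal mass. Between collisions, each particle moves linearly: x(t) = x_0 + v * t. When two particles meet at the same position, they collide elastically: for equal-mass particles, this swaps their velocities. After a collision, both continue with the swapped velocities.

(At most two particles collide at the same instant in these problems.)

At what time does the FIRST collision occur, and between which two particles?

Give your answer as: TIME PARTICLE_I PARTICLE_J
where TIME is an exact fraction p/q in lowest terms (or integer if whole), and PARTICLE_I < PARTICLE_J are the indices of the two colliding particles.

Pair (0,1): pos 6,18 vel -1,-4 -> gap=12, closing at 3/unit, collide at t=4
Pair (1,2): pos 18,19 vel -4,-3 -> not approaching (rel speed -1 <= 0)
Earliest collision: t=4 between 0 and 1

Answer: 4 0 1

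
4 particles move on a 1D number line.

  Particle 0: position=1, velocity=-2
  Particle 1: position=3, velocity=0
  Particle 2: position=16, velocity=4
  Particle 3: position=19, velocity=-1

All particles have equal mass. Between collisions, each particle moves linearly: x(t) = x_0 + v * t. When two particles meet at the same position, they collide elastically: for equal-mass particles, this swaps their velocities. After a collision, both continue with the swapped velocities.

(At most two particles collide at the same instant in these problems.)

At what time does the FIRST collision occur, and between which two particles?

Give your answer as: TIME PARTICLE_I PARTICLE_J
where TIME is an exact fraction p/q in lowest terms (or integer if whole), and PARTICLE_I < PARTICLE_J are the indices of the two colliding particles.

Answer: 3/5 2 3

Derivation:
Pair (0,1): pos 1,3 vel -2,0 -> not approaching (rel speed -2 <= 0)
Pair (1,2): pos 3,16 vel 0,4 -> not approaching (rel speed -4 <= 0)
Pair (2,3): pos 16,19 vel 4,-1 -> gap=3, closing at 5/unit, collide at t=3/5
Earliest collision: t=3/5 between 2 and 3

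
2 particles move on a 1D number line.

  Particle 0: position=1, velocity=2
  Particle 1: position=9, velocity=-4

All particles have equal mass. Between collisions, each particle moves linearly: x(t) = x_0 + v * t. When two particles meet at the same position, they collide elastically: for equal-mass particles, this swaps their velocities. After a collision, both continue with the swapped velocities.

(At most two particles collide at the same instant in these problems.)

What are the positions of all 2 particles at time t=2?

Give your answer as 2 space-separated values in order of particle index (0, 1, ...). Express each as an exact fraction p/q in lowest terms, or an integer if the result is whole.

Collision at t=4/3: particles 0 and 1 swap velocities; positions: p0=11/3 p1=11/3; velocities now: v0=-4 v1=2
Advance to t=2 (no further collisions before then); velocities: v0=-4 v1=2; positions = 1 5

Answer: 1 5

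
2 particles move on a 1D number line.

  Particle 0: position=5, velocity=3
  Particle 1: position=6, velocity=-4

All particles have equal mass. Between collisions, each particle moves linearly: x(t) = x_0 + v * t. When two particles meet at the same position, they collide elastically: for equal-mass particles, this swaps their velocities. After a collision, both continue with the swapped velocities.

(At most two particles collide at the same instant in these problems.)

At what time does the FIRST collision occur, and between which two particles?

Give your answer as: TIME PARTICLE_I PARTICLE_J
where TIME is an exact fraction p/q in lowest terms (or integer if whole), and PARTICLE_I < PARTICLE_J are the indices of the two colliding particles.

Answer: 1/7 0 1

Derivation:
Pair (0,1): pos 5,6 vel 3,-4 -> gap=1, closing at 7/unit, collide at t=1/7
Earliest collision: t=1/7 between 0 and 1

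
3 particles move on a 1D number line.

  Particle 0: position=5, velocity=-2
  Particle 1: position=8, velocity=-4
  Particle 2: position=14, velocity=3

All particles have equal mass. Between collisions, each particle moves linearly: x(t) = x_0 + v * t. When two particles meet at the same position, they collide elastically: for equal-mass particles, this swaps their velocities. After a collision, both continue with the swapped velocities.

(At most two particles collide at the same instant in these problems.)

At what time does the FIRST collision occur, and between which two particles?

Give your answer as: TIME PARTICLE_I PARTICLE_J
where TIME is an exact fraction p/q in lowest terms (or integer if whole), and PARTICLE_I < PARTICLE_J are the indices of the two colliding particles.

Pair (0,1): pos 5,8 vel -2,-4 -> gap=3, closing at 2/unit, collide at t=3/2
Pair (1,2): pos 8,14 vel -4,3 -> not approaching (rel speed -7 <= 0)
Earliest collision: t=3/2 between 0 and 1

Answer: 3/2 0 1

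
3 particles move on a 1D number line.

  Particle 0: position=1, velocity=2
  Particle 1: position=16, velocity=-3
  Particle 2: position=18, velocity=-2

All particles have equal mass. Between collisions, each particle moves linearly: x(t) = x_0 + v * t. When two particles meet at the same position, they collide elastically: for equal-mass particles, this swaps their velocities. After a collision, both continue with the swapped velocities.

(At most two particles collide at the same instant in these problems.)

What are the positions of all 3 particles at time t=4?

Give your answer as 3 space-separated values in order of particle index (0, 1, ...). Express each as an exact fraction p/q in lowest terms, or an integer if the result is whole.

Collision at t=3: particles 0 and 1 swap velocities; positions: p0=7 p1=7 p2=12; velocities now: v0=-3 v1=2 v2=-2
Advance to t=4 (no further collisions before then); velocities: v0=-3 v1=2 v2=-2; positions = 4 9 10

Answer: 4 9 10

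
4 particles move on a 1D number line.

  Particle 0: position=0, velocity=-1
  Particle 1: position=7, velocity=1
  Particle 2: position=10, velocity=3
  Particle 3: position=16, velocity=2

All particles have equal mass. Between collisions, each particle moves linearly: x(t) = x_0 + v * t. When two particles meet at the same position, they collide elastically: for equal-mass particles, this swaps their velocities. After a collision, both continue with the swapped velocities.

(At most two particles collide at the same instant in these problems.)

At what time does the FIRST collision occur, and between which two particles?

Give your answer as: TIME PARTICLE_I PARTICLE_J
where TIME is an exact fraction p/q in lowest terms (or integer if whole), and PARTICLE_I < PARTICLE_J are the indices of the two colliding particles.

Pair (0,1): pos 0,7 vel -1,1 -> not approaching (rel speed -2 <= 0)
Pair (1,2): pos 7,10 vel 1,3 -> not approaching (rel speed -2 <= 0)
Pair (2,3): pos 10,16 vel 3,2 -> gap=6, closing at 1/unit, collide at t=6
Earliest collision: t=6 between 2 and 3

Answer: 6 2 3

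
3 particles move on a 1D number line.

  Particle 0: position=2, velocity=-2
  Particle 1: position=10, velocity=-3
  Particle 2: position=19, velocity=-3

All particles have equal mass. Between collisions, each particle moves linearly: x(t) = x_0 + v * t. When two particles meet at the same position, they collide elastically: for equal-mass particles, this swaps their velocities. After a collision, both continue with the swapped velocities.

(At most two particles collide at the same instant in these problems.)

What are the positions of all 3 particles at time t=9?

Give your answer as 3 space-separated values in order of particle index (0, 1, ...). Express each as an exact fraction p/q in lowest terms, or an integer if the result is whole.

Collision at t=8: particles 0 and 1 swap velocities; positions: p0=-14 p1=-14 p2=-5; velocities now: v0=-3 v1=-2 v2=-3
Advance to t=9 (no further collisions before then); velocities: v0=-3 v1=-2 v2=-3; positions = -17 -16 -8

Answer: -17 -16 -8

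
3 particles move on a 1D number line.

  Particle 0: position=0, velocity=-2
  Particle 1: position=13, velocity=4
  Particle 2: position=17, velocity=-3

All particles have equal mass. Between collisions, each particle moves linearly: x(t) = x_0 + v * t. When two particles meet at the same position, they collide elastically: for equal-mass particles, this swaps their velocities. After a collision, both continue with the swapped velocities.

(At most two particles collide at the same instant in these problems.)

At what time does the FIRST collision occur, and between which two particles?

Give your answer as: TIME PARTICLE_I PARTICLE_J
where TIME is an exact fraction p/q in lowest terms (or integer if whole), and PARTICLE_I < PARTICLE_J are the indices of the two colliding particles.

Answer: 4/7 1 2

Derivation:
Pair (0,1): pos 0,13 vel -2,4 -> not approaching (rel speed -6 <= 0)
Pair (1,2): pos 13,17 vel 4,-3 -> gap=4, closing at 7/unit, collide at t=4/7
Earliest collision: t=4/7 between 1 and 2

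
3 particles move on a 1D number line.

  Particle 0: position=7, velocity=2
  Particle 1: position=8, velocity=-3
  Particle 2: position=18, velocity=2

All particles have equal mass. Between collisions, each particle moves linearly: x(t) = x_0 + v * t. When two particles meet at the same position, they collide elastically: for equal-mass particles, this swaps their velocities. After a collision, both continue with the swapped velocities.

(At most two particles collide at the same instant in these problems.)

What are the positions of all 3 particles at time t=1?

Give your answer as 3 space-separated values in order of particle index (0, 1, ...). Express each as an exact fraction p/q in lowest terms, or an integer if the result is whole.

Answer: 5 9 20

Derivation:
Collision at t=1/5: particles 0 and 1 swap velocities; positions: p0=37/5 p1=37/5 p2=92/5; velocities now: v0=-3 v1=2 v2=2
Advance to t=1 (no further collisions before then); velocities: v0=-3 v1=2 v2=2; positions = 5 9 20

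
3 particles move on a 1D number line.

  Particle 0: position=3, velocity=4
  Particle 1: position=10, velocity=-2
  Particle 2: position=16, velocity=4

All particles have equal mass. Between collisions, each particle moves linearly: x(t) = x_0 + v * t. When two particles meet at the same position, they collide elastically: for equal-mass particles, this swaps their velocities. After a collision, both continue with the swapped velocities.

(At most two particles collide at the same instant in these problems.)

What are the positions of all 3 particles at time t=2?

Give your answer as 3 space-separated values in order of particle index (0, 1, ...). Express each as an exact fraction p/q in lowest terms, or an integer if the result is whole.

Collision at t=7/6: particles 0 and 1 swap velocities; positions: p0=23/3 p1=23/3 p2=62/3; velocities now: v0=-2 v1=4 v2=4
Advance to t=2 (no further collisions before then); velocities: v0=-2 v1=4 v2=4; positions = 6 11 24

Answer: 6 11 24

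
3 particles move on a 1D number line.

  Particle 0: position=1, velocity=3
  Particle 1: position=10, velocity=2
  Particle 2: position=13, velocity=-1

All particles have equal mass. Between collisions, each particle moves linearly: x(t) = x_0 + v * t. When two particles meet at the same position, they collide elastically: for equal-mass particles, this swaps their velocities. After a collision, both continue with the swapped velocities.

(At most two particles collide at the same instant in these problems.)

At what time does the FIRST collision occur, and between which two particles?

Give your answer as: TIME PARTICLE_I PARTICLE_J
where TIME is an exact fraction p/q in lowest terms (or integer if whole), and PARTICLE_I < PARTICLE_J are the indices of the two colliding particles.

Pair (0,1): pos 1,10 vel 3,2 -> gap=9, closing at 1/unit, collide at t=9
Pair (1,2): pos 10,13 vel 2,-1 -> gap=3, closing at 3/unit, collide at t=1
Earliest collision: t=1 between 1 and 2

Answer: 1 1 2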